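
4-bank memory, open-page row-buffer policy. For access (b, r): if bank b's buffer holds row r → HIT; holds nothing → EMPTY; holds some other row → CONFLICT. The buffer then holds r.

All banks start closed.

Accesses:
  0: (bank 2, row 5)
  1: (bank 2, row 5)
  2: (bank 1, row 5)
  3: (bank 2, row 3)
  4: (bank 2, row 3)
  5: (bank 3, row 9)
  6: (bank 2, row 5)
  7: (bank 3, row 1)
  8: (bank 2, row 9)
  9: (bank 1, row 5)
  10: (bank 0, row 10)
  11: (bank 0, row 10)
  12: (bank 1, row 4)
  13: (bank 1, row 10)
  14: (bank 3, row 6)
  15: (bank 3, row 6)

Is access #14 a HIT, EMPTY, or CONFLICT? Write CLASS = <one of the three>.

  [0] b2 r5: no row ⇒ E
  [1] b2 r5: had r5 ⇒ H
  [2] b1 r5: no row ⇒ E
  [3] b2 r3: had r5 ⇒ C
  [4] b2 r3: had r3 ⇒ H
  [5] b3 r9: no row ⇒ E
  [6] b2 r5: had r3 ⇒ C
  [7] b3 r1: had r9 ⇒ C
  [8] b2 r9: had r5 ⇒ C
  [9] b1 r5: had r5 ⇒ H
  [10] b0 r10: no row ⇒ E
  [11] b0 r10: had r10 ⇒ H
  [12] b1 r4: had r5 ⇒ C
  [13] b1 r10: had r4 ⇒ C
  [14] b3 r6: had r1 ⇒ C
  [15] b3 r6: had r6 ⇒ H

CLASS = CONFLICT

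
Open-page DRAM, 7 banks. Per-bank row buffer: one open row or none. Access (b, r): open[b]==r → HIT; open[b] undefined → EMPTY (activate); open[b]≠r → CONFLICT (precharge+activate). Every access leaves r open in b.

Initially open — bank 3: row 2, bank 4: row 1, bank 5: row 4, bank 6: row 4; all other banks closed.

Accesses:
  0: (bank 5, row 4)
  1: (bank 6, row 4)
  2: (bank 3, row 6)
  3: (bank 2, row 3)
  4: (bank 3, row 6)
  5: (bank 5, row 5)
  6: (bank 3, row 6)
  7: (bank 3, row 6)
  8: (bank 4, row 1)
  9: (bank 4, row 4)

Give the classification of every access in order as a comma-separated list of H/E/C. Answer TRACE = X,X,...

#0 (5,4) H  (was 4)
#1 (6,4) H  (was 4)
#2 (3,6) C  (was 2)
#3 (2,3) E
#4 (3,6) H  (was 6)
#5 (5,5) C  (was 4)
#6 (3,6) H  (was 6)
#7 (3,6) H  (was 6)
#8 (4,1) H  (was 1)
#9 (4,4) C  (was 1)

TRACE = H,H,C,E,H,C,H,H,H,C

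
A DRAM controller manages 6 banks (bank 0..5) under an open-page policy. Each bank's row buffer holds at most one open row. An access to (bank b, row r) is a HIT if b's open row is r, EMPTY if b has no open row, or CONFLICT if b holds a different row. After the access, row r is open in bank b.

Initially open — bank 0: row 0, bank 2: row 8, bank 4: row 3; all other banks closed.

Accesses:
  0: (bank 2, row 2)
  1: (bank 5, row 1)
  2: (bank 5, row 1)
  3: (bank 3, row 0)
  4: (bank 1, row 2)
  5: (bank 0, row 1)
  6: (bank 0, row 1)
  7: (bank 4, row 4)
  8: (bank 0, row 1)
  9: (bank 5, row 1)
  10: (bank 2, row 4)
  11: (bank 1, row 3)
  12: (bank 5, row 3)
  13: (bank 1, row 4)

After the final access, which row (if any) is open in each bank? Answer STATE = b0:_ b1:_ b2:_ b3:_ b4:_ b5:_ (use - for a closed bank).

STATE = b0:1 b1:4 b2:4 b3:0 b4:4 b5:3

  [0] b2 r2: had r8 ⇒ C
  [1] b5 r1: no row ⇒ E
  [2] b5 r1: had r1 ⇒ H
  [3] b3 r0: no row ⇒ E
  [4] b1 r2: no row ⇒ E
  [5] b0 r1: had r0 ⇒ C
  [6] b0 r1: had r1 ⇒ H
  [7] b4 r4: had r3 ⇒ C
  [8] b0 r1: had r1 ⇒ H
  [9] b5 r1: had r1 ⇒ H
  [10] b2 r4: had r2 ⇒ C
  [11] b1 r3: had r2 ⇒ C
  [12] b5 r3: had r1 ⇒ C
  [13] b1 r4: had r3 ⇒ C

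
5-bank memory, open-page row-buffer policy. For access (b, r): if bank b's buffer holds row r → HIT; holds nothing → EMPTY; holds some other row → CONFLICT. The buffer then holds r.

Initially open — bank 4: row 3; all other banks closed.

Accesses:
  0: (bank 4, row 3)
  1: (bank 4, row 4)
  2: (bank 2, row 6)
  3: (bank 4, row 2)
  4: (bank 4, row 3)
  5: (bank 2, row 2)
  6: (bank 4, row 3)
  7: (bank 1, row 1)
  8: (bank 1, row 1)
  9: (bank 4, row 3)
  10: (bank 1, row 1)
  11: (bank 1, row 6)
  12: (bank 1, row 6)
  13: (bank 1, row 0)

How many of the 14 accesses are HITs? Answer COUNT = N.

step 0: bank4 3->3 [HIT]
step 1: bank4 3->4 [CONFLICT]
step 2: bank2 None->6 [EMPTY]
step 3: bank4 4->2 [CONFLICT]
step 4: bank4 2->3 [CONFLICT]
step 5: bank2 6->2 [CONFLICT]
step 6: bank4 3->3 [HIT]
step 7: bank1 None->1 [EMPTY]
step 8: bank1 1->1 [HIT]
step 9: bank4 3->3 [HIT]
step 10: bank1 1->1 [HIT]
step 11: bank1 1->6 [CONFLICT]
step 12: bank1 6->6 [HIT]
step 13: bank1 6->0 [CONFLICT]

COUNT = 6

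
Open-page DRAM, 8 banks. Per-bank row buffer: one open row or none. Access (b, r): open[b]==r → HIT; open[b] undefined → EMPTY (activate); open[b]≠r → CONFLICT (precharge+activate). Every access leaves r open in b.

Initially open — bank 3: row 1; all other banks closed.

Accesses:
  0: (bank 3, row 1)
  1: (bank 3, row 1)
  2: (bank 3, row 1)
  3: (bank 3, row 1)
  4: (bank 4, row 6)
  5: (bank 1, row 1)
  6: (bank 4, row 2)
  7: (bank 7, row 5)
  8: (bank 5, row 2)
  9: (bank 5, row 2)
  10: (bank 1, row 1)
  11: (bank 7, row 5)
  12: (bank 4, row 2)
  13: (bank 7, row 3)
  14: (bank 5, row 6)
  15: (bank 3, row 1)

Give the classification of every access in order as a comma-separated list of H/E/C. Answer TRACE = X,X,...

TRACE = H,H,H,H,E,E,C,E,E,H,H,H,H,C,C,H

0: bank 3 row 1 — prev 1 → HIT
1: bank 3 row 1 — prev 1 → HIT
2: bank 3 row 1 — prev 1 → HIT
3: bank 3 row 1 — prev 1 → HIT
4: bank 4 row 6 — prev None → EMPTY
5: bank 1 row 1 — prev None → EMPTY
6: bank 4 row 2 — prev 6 → CONFLICT
7: bank 7 row 5 — prev None → EMPTY
8: bank 5 row 2 — prev None → EMPTY
9: bank 5 row 2 — prev 2 → HIT
10: bank 1 row 1 — prev 1 → HIT
11: bank 7 row 5 — prev 5 → HIT
12: bank 4 row 2 — prev 2 → HIT
13: bank 7 row 3 — prev 5 → CONFLICT
14: bank 5 row 6 — prev 2 → CONFLICT
15: bank 3 row 1 — prev 1 → HIT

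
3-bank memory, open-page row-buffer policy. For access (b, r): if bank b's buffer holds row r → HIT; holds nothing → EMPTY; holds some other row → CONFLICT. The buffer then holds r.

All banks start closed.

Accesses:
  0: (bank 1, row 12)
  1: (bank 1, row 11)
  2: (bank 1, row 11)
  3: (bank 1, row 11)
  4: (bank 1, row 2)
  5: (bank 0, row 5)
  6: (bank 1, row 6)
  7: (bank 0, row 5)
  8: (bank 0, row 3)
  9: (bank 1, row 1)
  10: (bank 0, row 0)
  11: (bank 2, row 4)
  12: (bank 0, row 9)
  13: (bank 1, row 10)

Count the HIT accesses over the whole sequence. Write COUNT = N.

COUNT = 3

0: bank 1 row 12 — prev None → EMPTY
1: bank 1 row 11 — prev 12 → CONFLICT
2: bank 1 row 11 — prev 11 → HIT
3: bank 1 row 11 — prev 11 → HIT
4: bank 1 row 2 — prev 11 → CONFLICT
5: bank 0 row 5 — prev None → EMPTY
6: bank 1 row 6 — prev 2 → CONFLICT
7: bank 0 row 5 — prev 5 → HIT
8: bank 0 row 3 — prev 5 → CONFLICT
9: bank 1 row 1 — prev 6 → CONFLICT
10: bank 0 row 0 — prev 3 → CONFLICT
11: bank 2 row 4 — prev None → EMPTY
12: bank 0 row 9 — prev 0 → CONFLICT
13: bank 1 row 10 — prev 1 → CONFLICT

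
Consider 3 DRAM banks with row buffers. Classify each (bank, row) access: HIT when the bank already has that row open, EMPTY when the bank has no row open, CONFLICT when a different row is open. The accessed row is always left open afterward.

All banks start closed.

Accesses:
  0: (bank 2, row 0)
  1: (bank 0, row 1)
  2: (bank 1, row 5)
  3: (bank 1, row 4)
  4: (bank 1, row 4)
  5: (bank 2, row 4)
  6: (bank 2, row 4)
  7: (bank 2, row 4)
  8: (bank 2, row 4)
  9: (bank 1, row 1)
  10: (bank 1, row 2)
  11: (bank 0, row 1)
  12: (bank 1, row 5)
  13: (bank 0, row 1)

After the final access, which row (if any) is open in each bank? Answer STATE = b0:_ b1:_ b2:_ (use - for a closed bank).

STATE = b0:1 b1:5 b2:4

#0 (2,0) E
#1 (0,1) E
#2 (1,5) E
#3 (1,4) C  (was 5)
#4 (1,4) H  (was 4)
#5 (2,4) C  (was 0)
#6 (2,4) H  (was 4)
#7 (2,4) H  (was 4)
#8 (2,4) H  (was 4)
#9 (1,1) C  (was 4)
#10 (1,2) C  (was 1)
#11 (0,1) H  (was 1)
#12 (1,5) C  (was 2)
#13 (0,1) H  (was 1)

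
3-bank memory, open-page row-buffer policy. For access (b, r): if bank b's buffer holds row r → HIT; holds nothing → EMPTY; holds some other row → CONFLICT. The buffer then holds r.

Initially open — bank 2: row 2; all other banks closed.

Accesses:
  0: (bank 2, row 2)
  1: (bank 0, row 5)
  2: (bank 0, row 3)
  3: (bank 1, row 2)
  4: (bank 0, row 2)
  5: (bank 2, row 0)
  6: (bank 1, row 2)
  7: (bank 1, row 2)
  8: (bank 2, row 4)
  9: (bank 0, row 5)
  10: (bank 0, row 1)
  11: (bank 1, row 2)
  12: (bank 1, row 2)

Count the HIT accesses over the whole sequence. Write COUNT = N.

0: bank 2 row 2 — prev 2 → HIT
1: bank 0 row 5 — prev None → EMPTY
2: bank 0 row 3 — prev 5 → CONFLICT
3: bank 1 row 2 — prev None → EMPTY
4: bank 0 row 2 — prev 3 → CONFLICT
5: bank 2 row 0 — prev 2 → CONFLICT
6: bank 1 row 2 — prev 2 → HIT
7: bank 1 row 2 — prev 2 → HIT
8: bank 2 row 4 — prev 0 → CONFLICT
9: bank 0 row 5 — prev 2 → CONFLICT
10: bank 0 row 1 — prev 5 → CONFLICT
11: bank 1 row 2 — prev 2 → HIT
12: bank 1 row 2 — prev 2 → HIT

COUNT = 5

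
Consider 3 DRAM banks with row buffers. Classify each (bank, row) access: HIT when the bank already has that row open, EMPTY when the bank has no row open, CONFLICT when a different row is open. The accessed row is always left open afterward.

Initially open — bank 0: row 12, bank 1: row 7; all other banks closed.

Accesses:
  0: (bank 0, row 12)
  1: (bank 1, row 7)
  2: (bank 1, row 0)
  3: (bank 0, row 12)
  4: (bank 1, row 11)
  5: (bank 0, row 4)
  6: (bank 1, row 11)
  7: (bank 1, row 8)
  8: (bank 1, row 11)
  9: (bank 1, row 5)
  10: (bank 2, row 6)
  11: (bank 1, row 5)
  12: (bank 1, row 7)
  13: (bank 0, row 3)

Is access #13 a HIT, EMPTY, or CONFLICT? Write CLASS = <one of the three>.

#0 (0,12) H  (was 12)
#1 (1,7) H  (was 7)
#2 (1,0) C  (was 7)
#3 (0,12) H  (was 12)
#4 (1,11) C  (was 0)
#5 (0,4) C  (was 12)
#6 (1,11) H  (was 11)
#7 (1,8) C  (was 11)
#8 (1,11) C  (was 8)
#9 (1,5) C  (was 11)
#10 (2,6) E
#11 (1,5) H  (was 5)
#12 (1,7) C  (was 5)
#13 (0,3) C  (was 4)

CLASS = CONFLICT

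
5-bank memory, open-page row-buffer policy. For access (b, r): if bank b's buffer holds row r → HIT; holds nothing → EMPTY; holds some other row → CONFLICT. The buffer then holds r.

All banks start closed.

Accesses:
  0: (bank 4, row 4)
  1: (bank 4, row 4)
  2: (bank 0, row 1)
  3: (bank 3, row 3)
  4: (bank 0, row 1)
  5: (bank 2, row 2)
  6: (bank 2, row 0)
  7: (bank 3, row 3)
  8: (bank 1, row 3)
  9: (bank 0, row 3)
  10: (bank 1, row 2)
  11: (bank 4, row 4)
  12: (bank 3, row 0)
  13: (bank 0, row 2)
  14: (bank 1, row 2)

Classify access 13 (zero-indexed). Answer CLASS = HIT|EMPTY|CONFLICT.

#0 (4,4) E
#1 (4,4) H  (was 4)
#2 (0,1) E
#3 (3,3) E
#4 (0,1) H  (was 1)
#5 (2,2) E
#6 (2,0) C  (was 2)
#7 (3,3) H  (was 3)
#8 (1,3) E
#9 (0,3) C  (was 1)
#10 (1,2) C  (was 3)
#11 (4,4) H  (was 4)
#12 (3,0) C  (was 3)
#13 (0,2) C  (was 3)
#14 (1,2) H  (was 2)

CLASS = CONFLICT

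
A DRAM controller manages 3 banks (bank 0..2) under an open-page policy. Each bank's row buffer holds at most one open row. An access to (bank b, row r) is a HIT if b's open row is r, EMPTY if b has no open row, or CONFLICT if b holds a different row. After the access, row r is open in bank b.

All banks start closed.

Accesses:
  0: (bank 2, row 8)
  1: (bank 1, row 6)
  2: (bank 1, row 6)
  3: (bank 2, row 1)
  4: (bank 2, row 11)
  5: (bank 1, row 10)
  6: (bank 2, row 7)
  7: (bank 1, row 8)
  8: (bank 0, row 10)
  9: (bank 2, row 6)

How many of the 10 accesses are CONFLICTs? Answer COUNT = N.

COUNT = 6

step 0: bank2 None->8 [EMPTY]
step 1: bank1 None->6 [EMPTY]
step 2: bank1 6->6 [HIT]
step 3: bank2 8->1 [CONFLICT]
step 4: bank2 1->11 [CONFLICT]
step 5: bank1 6->10 [CONFLICT]
step 6: bank2 11->7 [CONFLICT]
step 7: bank1 10->8 [CONFLICT]
step 8: bank0 None->10 [EMPTY]
step 9: bank2 7->6 [CONFLICT]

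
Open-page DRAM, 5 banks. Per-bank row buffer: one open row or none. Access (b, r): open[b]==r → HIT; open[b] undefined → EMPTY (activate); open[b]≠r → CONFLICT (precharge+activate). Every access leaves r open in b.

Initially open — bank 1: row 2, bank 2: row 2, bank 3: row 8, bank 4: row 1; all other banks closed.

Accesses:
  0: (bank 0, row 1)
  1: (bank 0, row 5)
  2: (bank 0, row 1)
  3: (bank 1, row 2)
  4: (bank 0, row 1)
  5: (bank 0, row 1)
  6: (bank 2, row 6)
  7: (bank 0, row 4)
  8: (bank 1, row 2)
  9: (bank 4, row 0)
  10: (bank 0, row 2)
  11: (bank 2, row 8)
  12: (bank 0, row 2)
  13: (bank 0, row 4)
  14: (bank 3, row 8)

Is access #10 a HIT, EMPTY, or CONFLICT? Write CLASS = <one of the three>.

CLASS = CONFLICT

0: bank 0 row 1 — prev None → EMPTY
1: bank 0 row 5 — prev 1 → CONFLICT
2: bank 0 row 1 — prev 5 → CONFLICT
3: bank 1 row 2 — prev 2 → HIT
4: bank 0 row 1 — prev 1 → HIT
5: bank 0 row 1 — prev 1 → HIT
6: bank 2 row 6 — prev 2 → CONFLICT
7: bank 0 row 4 — prev 1 → CONFLICT
8: bank 1 row 2 — prev 2 → HIT
9: bank 4 row 0 — prev 1 → CONFLICT
10: bank 0 row 2 — prev 4 → CONFLICT
11: bank 2 row 8 — prev 6 → CONFLICT
12: bank 0 row 2 — prev 2 → HIT
13: bank 0 row 4 — prev 2 → CONFLICT
14: bank 3 row 8 — prev 8 → HIT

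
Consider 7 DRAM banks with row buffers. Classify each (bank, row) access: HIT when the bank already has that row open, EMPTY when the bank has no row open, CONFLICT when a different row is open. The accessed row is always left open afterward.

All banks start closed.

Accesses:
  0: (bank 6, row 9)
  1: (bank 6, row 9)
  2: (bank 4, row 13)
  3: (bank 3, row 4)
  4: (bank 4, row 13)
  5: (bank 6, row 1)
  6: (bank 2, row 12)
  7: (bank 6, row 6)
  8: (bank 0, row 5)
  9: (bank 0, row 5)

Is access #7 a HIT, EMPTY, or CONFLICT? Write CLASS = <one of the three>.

CLASS = CONFLICT

0: bank 6 row 9 — prev None → EMPTY
1: bank 6 row 9 — prev 9 → HIT
2: bank 4 row 13 — prev None → EMPTY
3: bank 3 row 4 — prev None → EMPTY
4: bank 4 row 13 — prev 13 → HIT
5: bank 6 row 1 — prev 9 → CONFLICT
6: bank 2 row 12 — prev None → EMPTY
7: bank 6 row 6 — prev 1 → CONFLICT
8: bank 0 row 5 — prev None → EMPTY
9: bank 0 row 5 — prev 5 → HIT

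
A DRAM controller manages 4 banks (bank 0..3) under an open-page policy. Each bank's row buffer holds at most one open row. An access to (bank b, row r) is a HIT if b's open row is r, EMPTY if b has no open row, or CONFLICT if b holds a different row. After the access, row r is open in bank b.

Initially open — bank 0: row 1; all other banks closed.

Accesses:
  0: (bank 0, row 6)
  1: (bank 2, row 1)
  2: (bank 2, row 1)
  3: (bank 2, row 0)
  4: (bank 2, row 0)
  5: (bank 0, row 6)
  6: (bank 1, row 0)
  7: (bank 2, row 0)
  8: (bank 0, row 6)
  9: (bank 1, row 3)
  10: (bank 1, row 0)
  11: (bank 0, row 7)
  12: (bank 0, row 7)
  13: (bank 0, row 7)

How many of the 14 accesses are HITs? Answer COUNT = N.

COUNT = 7

#0 (0,6) C  (was 1)
#1 (2,1) E
#2 (2,1) H  (was 1)
#3 (2,0) C  (was 1)
#4 (2,0) H  (was 0)
#5 (0,6) H  (was 6)
#6 (1,0) E
#7 (2,0) H  (was 0)
#8 (0,6) H  (was 6)
#9 (1,3) C  (was 0)
#10 (1,0) C  (was 3)
#11 (0,7) C  (was 6)
#12 (0,7) H  (was 7)
#13 (0,7) H  (was 7)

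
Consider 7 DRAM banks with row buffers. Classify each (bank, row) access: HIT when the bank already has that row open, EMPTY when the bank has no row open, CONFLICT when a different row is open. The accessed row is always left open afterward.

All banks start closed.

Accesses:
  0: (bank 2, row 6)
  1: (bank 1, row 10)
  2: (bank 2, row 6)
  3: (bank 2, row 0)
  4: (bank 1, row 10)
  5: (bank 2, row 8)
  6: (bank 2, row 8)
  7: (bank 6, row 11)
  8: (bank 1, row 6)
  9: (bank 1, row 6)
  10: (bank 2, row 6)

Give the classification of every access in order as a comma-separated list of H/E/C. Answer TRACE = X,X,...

TRACE = E,E,H,C,H,C,H,E,C,H,C

  [0] b2 r6: no row ⇒ E
  [1] b1 r10: no row ⇒ E
  [2] b2 r6: had r6 ⇒ H
  [3] b2 r0: had r6 ⇒ C
  [4] b1 r10: had r10 ⇒ H
  [5] b2 r8: had r0 ⇒ C
  [6] b2 r8: had r8 ⇒ H
  [7] b6 r11: no row ⇒ E
  [8] b1 r6: had r10 ⇒ C
  [9] b1 r6: had r6 ⇒ H
  [10] b2 r6: had r8 ⇒ C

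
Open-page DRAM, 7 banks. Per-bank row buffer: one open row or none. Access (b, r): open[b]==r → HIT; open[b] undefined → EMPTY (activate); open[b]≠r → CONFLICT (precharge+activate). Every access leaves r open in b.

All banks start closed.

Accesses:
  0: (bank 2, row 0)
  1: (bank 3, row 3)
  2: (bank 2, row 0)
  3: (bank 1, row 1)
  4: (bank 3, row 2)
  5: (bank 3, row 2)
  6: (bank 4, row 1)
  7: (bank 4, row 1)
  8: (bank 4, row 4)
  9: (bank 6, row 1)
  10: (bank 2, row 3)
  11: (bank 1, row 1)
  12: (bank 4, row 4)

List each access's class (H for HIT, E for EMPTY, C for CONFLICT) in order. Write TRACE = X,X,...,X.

TRACE = E,E,H,E,C,H,E,H,C,E,C,H,H

  [0] b2 r0: no row ⇒ E
  [1] b3 r3: no row ⇒ E
  [2] b2 r0: had r0 ⇒ H
  [3] b1 r1: no row ⇒ E
  [4] b3 r2: had r3 ⇒ C
  [5] b3 r2: had r2 ⇒ H
  [6] b4 r1: no row ⇒ E
  [7] b4 r1: had r1 ⇒ H
  [8] b4 r4: had r1 ⇒ C
  [9] b6 r1: no row ⇒ E
  [10] b2 r3: had r0 ⇒ C
  [11] b1 r1: had r1 ⇒ H
  [12] b4 r4: had r4 ⇒ H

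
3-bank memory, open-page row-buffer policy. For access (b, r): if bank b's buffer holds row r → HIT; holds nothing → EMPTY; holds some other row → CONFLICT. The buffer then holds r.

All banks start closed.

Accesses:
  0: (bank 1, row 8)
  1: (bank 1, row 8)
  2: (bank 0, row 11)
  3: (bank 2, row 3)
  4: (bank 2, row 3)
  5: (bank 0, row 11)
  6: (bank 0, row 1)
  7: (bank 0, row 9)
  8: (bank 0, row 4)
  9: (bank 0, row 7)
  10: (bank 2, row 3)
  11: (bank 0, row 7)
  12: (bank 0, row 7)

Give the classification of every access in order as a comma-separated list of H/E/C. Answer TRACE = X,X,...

TRACE = E,H,E,E,H,H,C,C,C,C,H,H,H

0: bank 1 row 8 — prev None → EMPTY
1: bank 1 row 8 — prev 8 → HIT
2: bank 0 row 11 — prev None → EMPTY
3: bank 2 row 3 — prev None → EMPTY
4: bank 2 row 3 — prev 3 → HIT
5: bank 0 row 11 — prev 11 → HIT
6: bank 0 row 1 — prev 11 → CONFLICT
7: bank 0 row 9 — prev 1 → CONFLICT
8: bank 0 row 4 — prev 9 → CONFLICT
9: bank 0 row 7 — prev 4 → CONFLICT
10: bank 2 row 3 — prev 3 → HIT
11: bank 0 row 7 — prev 7 → HIT
12: bank 0 row 7 — prev 7 → HIT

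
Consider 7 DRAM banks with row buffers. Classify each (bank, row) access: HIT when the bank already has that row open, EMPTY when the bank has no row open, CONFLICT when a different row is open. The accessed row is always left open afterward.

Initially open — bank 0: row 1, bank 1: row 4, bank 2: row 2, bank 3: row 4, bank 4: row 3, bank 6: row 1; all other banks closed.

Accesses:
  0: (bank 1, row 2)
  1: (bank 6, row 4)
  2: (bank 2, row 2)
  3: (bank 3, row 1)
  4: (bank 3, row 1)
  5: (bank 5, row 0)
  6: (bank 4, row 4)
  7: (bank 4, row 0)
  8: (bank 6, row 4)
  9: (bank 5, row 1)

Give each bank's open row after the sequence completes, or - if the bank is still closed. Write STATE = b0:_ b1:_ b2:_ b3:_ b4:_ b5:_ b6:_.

  [0] b1 r2: had r4 ⇒ C
  [1] b6 r4: had r1 ⇒ C
  [2] b2 r2: had r2 ⇒ H
  [3] b3 r1: had r4 ⇒ C
  [4] b3 r1: had r1 ⇒ H
  [5] b5 r0: no row ⇒ E
  [6] b4 r4: had r3 ⇒ C
  [7] b4 r0: had r4 ⇒ C
  [8] b6 r4: had r4 ⇒ H
  [9] b5 r1: had r0 ⇒ C

STATE = b0:1 b1:2 b2:2 b3:1 b4:0 b5:1 b6:4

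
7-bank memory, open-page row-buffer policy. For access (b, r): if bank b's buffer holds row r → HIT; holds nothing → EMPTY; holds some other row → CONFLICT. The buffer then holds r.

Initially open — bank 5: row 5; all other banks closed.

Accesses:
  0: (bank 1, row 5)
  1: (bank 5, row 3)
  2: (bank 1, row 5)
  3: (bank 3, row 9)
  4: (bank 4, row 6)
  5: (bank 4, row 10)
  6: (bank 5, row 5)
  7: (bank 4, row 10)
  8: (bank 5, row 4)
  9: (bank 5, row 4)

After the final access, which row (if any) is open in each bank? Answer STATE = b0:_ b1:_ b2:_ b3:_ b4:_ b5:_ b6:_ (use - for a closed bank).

0: bank 1 row 5 — prev None → EMPTY
1: bank 5 row 3 — prev 5 → CONFLICT
2: bank 1 row 5 — prev 5 → HIT
3: bank 3 row 9 — prev None → EMPTY
4: bank 4 row 6 — prev None → EMPTY
5: bank 4 row 10 — prev 6 → CONFLICT
6: bank 5 row 5 — prev 3 → CONFLICT
7: bank 4 row 10 — prev 10 → HIT
8: bank 5 row 4 — prev 5 → CONFLICT
9: bank 5 row 4 — prev 4 → HIT

STATE = b0:- b1:5 b2:- b3:9 b4:10 b5:4 b6:-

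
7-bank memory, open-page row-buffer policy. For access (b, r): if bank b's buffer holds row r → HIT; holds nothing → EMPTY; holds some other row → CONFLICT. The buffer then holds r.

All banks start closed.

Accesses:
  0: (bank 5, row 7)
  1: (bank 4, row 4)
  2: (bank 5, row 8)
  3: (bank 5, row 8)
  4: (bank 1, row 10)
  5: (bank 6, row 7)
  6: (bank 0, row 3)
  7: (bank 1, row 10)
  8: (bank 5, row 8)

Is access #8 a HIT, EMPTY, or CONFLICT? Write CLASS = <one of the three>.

CLASS = HIT

  [0] b5 r7: no row ⇒ E
  [1] b4 r4: no row ⇒ E
  [2] b5 r8: had r7 ⇒ C
  [3] b5 r8: had r8 ⇒ H
  [4] b1 r10: no row ⇒ E
  [5] b6 r7: no row ⇒ E
  [6] b0 r3: no row ⇒ E
  [7] b1 r10: had r10 ⇒ H
  [8] b5 r8: had r8 ⇒ H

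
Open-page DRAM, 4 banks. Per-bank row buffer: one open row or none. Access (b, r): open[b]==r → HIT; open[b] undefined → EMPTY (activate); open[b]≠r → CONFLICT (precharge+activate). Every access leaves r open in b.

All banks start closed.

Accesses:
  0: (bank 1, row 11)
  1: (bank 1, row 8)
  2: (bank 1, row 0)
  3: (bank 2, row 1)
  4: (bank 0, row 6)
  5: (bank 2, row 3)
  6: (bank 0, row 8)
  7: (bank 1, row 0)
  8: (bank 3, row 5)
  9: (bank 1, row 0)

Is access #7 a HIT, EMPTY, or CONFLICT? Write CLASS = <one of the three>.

0: bank 1 row 11 — prev None → EMPTY
1: bank 1 row 8 — prev 11 → CONFLICT
2: bank 1 row 0 — prev 8 → CONFLICT
3: bank 2 row 1 — prev None → EMPTY
4: bank 0 row 6 — prev None → EMPTY
5: bank 2 row 3 — prev 1 → CONFLICT
6: bank 0 row 8 — prev 6 → CONFLICT
7: bank 1 row 0 — prev 0 → HIT
8: bank 3 row 5 — prev None → EMPTY
9: bank 1 row 0 — prev 0 → HIT

CLASS = HIT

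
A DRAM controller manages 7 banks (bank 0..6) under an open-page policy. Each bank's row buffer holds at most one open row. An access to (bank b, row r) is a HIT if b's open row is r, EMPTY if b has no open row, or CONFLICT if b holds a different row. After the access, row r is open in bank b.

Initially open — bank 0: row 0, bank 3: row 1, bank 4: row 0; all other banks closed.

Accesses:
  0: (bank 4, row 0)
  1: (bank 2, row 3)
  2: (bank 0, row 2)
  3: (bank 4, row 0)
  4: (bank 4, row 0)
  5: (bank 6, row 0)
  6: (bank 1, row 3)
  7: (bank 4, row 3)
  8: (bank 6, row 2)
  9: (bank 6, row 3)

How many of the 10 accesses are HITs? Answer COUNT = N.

  [0] b4 r0: had r0 ⇒ H
  [1] b2 r3: no row ⇒ E
  [2] b0 r2: had r0 ⇒ C
  [3] b4 r0: had r0 ⇒ H
  [4] b4 r0: had r0 ⇒ H
  [5] b6 r0: no row ⇒ E
  [6] b1 r3: no row ⇒ E
  [7] b4 r3: had r0 ⇒ C
  [8] b6 r2: had r0 ⇒ C
  [9] b6 r3: had r2 ⇒ C

COUNT = 3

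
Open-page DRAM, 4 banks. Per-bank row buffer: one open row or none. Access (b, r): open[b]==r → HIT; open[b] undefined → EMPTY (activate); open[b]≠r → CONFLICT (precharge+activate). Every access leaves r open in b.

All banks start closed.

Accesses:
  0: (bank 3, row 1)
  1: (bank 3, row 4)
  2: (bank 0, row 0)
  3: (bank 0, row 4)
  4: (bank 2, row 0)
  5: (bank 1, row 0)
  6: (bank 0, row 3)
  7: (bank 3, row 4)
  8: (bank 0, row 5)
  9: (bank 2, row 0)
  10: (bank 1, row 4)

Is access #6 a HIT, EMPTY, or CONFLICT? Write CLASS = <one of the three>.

step 0: bank3 None->1 [EMPTY]
step 1: bank3 1->4 [CONFLICT]
step 2: bank0 None->0 [EMPTY]
step 3: bank0 0->4 [CONFLICT]
step 4: bank2 None->0 [EMPTY]
step 5: bank1 None->0 [EMPTY]
step 6: bank0 4->3 [CONFLICT]
step 7: bank3 4->4 [HIT]
step 8: bank0 3->5 [CONFLICT]
step 9: bank2 0->0 [HIT]
step 10: bank1 0->4 [CONFLICT]

CLASS = CONFLICT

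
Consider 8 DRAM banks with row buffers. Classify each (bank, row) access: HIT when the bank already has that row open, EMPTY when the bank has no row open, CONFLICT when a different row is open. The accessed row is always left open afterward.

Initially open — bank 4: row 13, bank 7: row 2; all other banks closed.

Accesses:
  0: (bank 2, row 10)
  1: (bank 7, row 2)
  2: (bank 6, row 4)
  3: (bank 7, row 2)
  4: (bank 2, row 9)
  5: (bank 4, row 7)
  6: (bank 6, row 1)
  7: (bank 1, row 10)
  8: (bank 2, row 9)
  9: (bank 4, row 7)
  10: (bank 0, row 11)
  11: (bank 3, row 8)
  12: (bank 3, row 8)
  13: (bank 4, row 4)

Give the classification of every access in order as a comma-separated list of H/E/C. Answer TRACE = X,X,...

TRACE = E,H,E,H,C,C,C,E,H,H,E,E,H,C

  [0] b2 r10: no row ⇒ E
  [1] b7 r2: had r2 ⇒ H
  [2] b6 r4: no row ⇒ E
  [3] b7 r2: had r2 ⇒ H
  [4] b2 r9: had r10 ⇒ C
  [5] b4 r7: had r13 ⇒ C
  [6] b6 r1: had r4 ⇒ C
  [7] b1 r10: no row ⇒ E
  [8] b2 r9: had r9 ⇒ H
  [9] b4 r7: had r7 ⇒ H
  [10] b0 r11: no row ⇒ E
  [11] b3 r8: no row ⇒ E
  [12] b3 r8: had r8 ⇒ H
  [13] b4 r4: had r7 ⇒ C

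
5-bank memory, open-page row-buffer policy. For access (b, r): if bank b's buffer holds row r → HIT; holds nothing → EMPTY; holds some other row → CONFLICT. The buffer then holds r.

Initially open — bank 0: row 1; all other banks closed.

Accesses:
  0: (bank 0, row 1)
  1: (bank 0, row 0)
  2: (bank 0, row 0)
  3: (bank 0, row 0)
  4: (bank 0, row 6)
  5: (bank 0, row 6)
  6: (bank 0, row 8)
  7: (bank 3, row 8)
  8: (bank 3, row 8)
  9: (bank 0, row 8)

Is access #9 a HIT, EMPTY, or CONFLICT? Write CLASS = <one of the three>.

step 0: bank0 1->1 [HIT]
step 1: bank0 1->0 [CONFLICT]
step 2: bank0 0->0 [HIT]
step 3: bank0 0->0 [HIT]
step 4: bank0 0->6 [CONFLICT]
step 5: bank0 6->6 [HIT]
step 6: bank0 6->8 [CONFLICT]
step 7: bank3 None->8 [EMPTY]
step 8: bank3 8->8 [HIT]
step 9: bank0 8->8 [HIT]

CLASS = HIT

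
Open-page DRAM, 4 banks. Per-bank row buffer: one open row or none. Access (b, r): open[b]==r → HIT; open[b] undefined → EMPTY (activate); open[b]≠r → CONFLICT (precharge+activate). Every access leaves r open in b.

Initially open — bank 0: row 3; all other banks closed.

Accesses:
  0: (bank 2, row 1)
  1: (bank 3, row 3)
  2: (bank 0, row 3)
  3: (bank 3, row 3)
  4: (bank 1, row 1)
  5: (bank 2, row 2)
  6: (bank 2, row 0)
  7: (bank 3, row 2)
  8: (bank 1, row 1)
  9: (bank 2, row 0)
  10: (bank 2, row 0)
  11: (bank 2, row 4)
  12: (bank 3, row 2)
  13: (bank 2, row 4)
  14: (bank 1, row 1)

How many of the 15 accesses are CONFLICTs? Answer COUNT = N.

COUNT = 4

step 0: bank2 None->1 [EMPTY]
step 1: bank3 None->3 [EMPTY]
step 2: bank0 3->3 [HIT]
step 3: bank3 3->3 [HIT]
step 4: bank1 None->1 [EMPTY]
step 5: bank2 1->2 [CONFLICT]
step 6: bank2 2->0 [CONFLICT]
step 7: bank3 3->2 [CONFLICT]
step 8: bank1 1->1 [HIT]
step 9: bank2 0->0 [HIT]
step 10: bank2 0->0 [HIT]
step 11: bank2 0->4 [CONFLICT]
step 12: bank3 2->2 [HIT]
step 13: bank2 4->4 [HIT]
step 14: bank1 1->1 [HIT]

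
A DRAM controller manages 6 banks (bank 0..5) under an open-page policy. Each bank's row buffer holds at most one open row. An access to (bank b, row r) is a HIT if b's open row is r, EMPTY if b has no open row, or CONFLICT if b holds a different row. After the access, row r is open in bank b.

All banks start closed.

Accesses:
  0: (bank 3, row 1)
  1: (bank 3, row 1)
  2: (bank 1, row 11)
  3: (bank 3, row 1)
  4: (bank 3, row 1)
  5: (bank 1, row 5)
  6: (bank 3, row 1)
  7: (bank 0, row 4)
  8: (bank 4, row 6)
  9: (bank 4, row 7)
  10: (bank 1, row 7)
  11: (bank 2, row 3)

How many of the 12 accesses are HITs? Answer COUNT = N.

COUNT = 4

#0 (3,1) E
#1 (3,1) H  (was 1)
#2 (1,11) E
#3 (3,1) H  (was 1)
#4 (3,1) H  (was 1)
#5 (1,5) C  (was 11)
#6 (3,1) H  (was 1)
#7 (0,4) E
#8 (4,6) E
#9 (4,7) C  (was 6)
#10 (1,7) C  (was 5)
#11 (2,3) E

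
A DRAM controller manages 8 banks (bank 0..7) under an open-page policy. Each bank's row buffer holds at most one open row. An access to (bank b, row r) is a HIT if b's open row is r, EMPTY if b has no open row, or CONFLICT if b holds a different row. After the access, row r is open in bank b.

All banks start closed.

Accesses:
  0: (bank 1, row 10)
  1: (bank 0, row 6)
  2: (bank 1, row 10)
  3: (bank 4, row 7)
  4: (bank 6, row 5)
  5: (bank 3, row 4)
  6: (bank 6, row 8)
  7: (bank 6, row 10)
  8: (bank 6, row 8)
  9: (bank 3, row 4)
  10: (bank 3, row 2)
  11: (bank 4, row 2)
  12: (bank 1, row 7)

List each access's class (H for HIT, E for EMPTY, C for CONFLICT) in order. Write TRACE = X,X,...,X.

0: bank 1 row 10 — prev None → EMPTY
1: bank 0 row 6 — prev None → EMPTY
2: bank 1 row 10 — prev 10 → HIT
3: bank 4 row 7 — prev None → EMPTY
4: bank 6 row 5 — prev None → EMPTY
5: bank 3 row 4 — prev None → EMPTY
6: bank 6 row 8 — prev 5 → CONFLICT
7: bank 6 row 10 — prev 8 → CONFLICT
8: bank 6 row 8 — prev 10 → CONFLICT
9: bank 3 row 4 — prev 4 → HIT
10: bank 3 row 2 — prev 4 → CONFLICT
11: bank 4 row 2 — prev 7 → CONFLICT
12: bank 1 row 7 — prev 10 → CONFLICT

TRACE = E,E,H,E,E,E,C,C,C,H,C,C,C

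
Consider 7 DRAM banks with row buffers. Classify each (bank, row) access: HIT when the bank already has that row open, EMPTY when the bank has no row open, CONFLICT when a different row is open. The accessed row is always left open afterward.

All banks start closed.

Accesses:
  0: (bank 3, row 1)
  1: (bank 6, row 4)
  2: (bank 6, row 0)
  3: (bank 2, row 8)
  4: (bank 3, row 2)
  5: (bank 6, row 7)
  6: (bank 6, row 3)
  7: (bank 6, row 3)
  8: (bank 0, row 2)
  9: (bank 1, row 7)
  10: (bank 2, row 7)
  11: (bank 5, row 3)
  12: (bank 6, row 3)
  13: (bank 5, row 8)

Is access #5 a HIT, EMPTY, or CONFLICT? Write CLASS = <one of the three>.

#0 (3,1) E
#1 (6,4) E
#2 (6,0) C  (was 4)
#3 (2,8) E
#4 (3,2) C  (was 1)
#5 (6,7) C  (was 0)
#6 (6,3) C  (was 7)
#7 (6,3) H  (was 3)
#8 (0,2) E
#9 (1,7) E
#10 (2,7) C  (was 8)
#11 (5,3) E
#12 (6,3) H  (was 3)
#13 (5,8) C  (was 3)

CLASS = CONFLICT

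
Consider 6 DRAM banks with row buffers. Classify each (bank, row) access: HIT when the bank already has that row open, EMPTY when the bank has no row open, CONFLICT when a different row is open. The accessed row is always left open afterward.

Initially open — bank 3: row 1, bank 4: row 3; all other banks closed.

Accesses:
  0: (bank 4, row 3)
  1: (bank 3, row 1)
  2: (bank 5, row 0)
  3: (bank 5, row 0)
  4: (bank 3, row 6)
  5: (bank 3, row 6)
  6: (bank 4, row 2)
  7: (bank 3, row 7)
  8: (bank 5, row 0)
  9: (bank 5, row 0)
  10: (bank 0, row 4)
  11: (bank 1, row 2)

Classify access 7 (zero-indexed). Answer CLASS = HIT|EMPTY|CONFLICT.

  [0] b4 r3: had r3 ⇒ H
  [1] b3 r1: had r1 ⇒ H
  [2] b5 r0: no row ⇒ E
  [3] b5 r0: had r0 ⇒ H
  [4] b3 r6: had r1 ⇒ C
  [5] b3 r6: had r6 ⇒ H
  [6] b4 r2: had r3 ⇒ C
  [7] b3 r7: had r6 ⇒ C
  [8] b5 r0: had r0 ⇒ H
  [9] b5 r0: had r0 ⇒ H
  [10] b0 r4: no row ⇒ E
  [11] b1 r2: no row ⇒ E

CLASS = CONFLICT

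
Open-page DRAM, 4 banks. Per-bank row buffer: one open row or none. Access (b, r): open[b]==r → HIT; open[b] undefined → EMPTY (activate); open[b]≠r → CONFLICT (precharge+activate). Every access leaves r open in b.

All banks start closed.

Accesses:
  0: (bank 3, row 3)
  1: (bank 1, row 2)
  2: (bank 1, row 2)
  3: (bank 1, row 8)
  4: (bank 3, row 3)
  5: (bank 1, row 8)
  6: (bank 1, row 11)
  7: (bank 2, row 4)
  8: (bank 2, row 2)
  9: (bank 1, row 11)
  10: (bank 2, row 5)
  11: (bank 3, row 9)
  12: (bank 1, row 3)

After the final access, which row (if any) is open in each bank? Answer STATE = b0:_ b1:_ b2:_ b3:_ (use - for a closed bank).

STATE = b0:- b1:3 b2:5 b3:9

  [0] b3 r3: no row ⇒ E
  [1] b1 r2: no row ⇒ E
  [2] b1 r2: had r2 ⇒ H
  [3] b1 r8: had r2 ⇒ C
  [4] b3 r3: had r3 ⇒ H
  [5] b1 r8: had r8 ⇒ H
  [6] b1 r11: had r8 ⇒ C
  [7] b2 r4: no row ⇒ E
  [8] b2 r2: had r4 ⇒ C
  [9] b1 r11: had r11 ⇒ H
  [10] b2 r5: had r2 ⇒ C
  [11] b3 r9: had r3 ⇒ C
  [12] b1 r3: had r11 ⇒ C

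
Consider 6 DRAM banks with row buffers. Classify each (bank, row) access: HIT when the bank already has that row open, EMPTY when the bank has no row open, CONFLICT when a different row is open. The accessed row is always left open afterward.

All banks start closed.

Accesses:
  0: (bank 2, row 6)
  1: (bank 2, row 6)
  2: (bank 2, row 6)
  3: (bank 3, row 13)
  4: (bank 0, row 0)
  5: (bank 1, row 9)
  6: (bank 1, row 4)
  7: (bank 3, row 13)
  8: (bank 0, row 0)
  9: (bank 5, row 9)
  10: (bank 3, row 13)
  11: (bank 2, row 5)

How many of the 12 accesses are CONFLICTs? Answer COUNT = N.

0: bank 2 row 6 — prev None → EMPTY
1: bank 2 row 6 — prev 6 → HIT
2: bank 2 row 6 — prev 6 → HIT
3: bank 3 row 13 — prev None → EMPTY
4: bank 0 row 0 — prev None → EMPTY
5: bank 1 row 9 — prev None → EMPTY
6: bank 1 row 4 — prev 9 → CONFLICT
7: bank 3 row 13 — prev 13 → HIT
8: bank 0 row 0 — prev 0 → HIT
9: bank 5 row 9 — prev None → EMPTY
10: bank 3 row 13 — prev 13 → HIT
11: bank 2 row 5 — prev 6 → CONFLICT

COUNT = 2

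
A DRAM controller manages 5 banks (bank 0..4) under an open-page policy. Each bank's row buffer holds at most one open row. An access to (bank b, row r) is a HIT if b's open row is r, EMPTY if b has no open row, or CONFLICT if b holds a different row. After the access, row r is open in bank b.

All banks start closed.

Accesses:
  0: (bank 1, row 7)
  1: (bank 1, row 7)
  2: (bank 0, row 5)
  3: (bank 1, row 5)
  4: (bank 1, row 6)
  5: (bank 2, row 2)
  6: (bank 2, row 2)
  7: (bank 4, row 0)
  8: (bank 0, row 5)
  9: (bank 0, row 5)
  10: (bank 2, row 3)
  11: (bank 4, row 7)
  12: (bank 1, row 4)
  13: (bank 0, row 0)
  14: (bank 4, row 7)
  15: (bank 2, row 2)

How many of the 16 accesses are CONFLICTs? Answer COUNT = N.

step 0: bank1 None->7 [EMPTY]
step 1: bank1 7->7 [HIT]
step 2: bank0 None->5 [EMPTY]
step 3: bank1 7->5 [CONFLICT]
step 4: bank1 5->6 [CONFLICT]
step 5: bank2 None->2 [EMPTY]
step 6: bank2 2->2 [HIT]
step 7: bank4 None->0 [EMPTY]
step 8: bank0 5->5 [HIT]
step 9: bank0 5->5 [HIT]
step 10: bank2 2->3 [CONFLICT]
step 11: bank4 0->7 [CONFLICT]
step 12: bank1 6->4 [CONFLICT]
step 13: bank0 5->0 [CONFLICT]
step 14: bank4 7->7 [HIT]
step 15: bank2 3->2 [CONFLICT]

COUNT = 7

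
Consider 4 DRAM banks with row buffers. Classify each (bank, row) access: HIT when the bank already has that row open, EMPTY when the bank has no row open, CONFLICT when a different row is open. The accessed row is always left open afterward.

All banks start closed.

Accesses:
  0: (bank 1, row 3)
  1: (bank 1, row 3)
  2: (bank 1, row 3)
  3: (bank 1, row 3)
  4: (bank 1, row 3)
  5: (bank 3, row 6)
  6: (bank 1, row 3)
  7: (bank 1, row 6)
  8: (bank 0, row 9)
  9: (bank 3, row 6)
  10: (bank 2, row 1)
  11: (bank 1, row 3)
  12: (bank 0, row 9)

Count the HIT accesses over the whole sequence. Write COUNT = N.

step 0: bank1 None->3 [EMPTY]
step 1: bank1 3->3 [HIT]
step 2: bank1 3->3 [HIT]
step 3: bank1 3->3 [HIT]
step 4: bank1 3->3 [HIT]
step 5: bank3 None->6 [EMPTY]
step 6: bank1 3->3 [HIT]
step 7: bank1 3->6 [CONFLICT]
step 8: bank0 None->9 [EMPTY]
step 9: bank3 6->6 [HIT]
step 10: bank2 None->1 [EMPTY]
step 11: bank1 6->3 [CONFLICT]
step 12: bank0 9->9 [HIT]

COUNT = 7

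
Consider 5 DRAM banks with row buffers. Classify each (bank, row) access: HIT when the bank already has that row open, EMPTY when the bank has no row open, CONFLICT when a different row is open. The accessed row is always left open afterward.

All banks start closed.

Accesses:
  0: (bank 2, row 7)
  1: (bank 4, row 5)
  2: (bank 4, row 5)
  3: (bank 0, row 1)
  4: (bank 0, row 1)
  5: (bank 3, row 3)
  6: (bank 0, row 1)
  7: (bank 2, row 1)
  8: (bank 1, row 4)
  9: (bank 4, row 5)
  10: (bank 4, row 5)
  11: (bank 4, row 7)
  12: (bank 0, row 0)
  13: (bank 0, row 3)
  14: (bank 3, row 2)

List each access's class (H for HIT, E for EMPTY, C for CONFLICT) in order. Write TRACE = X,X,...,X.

0: bank 2 row 7 — prev None → EMPTY
1: bank 4 row 5 — prev None → EMPTY
2: bank 4 row 5 — prev 5 → HIT
3: bank 0 row 1 — prev None → EMPTY
4: bank 0 row 1 — prev 1 → HIT
5: bank 3 row 3 — prev None → EMPTY
6: bank 0 row 1 — prev 1 → HIT
7: bank 2 row 1 — prev 7 → CONFLICT
8: bank 1 row 4 — prev None → EMPTY
9: bank 4 row 5 — prev 5 → HIT
10: bank 4 row 5 — prev 5 → HIT
11: bank 4 row 7 — prev 5 → CONFLICT
12: bank 0 row 0 — prev 1 → CONFLICT
13: bank 0 row 3 — prev 0 → CONFLICT
14: bank 3 row 2 — prev 3 → CONFLICT

TRACE = E,E,H,E,H,E,H,C,E,H,H,C,C,C,C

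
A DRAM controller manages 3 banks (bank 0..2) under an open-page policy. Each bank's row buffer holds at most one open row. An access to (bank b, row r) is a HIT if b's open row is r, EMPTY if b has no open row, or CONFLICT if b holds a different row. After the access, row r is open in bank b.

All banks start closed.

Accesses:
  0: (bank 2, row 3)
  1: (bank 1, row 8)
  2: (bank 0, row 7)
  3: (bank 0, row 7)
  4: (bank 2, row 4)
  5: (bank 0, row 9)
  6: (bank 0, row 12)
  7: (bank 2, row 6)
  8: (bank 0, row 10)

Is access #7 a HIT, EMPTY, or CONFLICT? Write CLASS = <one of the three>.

CLASS = CONFLICT

  [0] b2 r3: no row ⇒ E
  [1] b1 r8: no row ⇒ E
  [2] b0 r7: no row ⇒ E
  [3] b0 r7: had r7 ⇒ H
  [4] b2 r4: had r3 ⇒ C
  [5] b0 r9: had r7 ⇒ C
  [6] b0 r12: had r9 ⇒ C
  [7] b2 r6: had r4 ⇒ C
  [8] b0 r10: had r12 ⇒ C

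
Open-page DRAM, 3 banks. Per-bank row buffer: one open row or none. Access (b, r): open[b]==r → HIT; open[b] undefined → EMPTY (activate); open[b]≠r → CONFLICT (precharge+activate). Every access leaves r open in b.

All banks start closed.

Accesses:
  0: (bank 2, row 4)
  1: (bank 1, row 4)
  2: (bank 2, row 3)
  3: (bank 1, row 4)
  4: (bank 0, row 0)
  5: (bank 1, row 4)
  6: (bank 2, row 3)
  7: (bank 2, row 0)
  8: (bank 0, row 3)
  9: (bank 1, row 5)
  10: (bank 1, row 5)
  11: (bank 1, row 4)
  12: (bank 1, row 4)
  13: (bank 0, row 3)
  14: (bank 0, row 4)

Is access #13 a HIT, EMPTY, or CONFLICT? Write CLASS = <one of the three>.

CLASS = HIT

0: bank 2 row 4 — prev None → EMPTY
1: bank 1 row 4 — prev None → EMPTY
2: bank 2 row 3 — prev 4 → CONFLICT
3: bank 1 row 4 — prev 4 → HIT
4: bank 0 row 0 — prev None → EMPTY
5: bank 1 row 4 — prev 4 → HIT
6: bank 2 row 3 — prev 3 → HIT
7: bank 2 row 0 — prev 3 → CONFLICT
8: bank 0 row 3 — prev 0 → CONFLICT
9: bank 1 row 5 — prev 4 → CONFLICT
10: bank 1 row 5 — prev 5 → HIT
11: bank 1 row 4 — prev 5 → CONFLICT
12: bank 1 row 4 — prev 4 → HIT
13: bank 0 row 3 — prev 3 → HIT
14: bank 0 row 4 — prev 3 → CONFLICT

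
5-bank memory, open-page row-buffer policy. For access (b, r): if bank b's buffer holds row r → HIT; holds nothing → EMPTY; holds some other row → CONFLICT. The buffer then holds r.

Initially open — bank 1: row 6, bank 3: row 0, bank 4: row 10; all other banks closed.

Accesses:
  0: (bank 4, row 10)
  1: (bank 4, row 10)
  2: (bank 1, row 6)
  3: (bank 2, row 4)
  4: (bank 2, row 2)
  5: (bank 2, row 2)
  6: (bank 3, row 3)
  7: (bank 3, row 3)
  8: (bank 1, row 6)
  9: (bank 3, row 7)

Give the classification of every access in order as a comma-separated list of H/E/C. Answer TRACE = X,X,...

TRACE = H,H,H,E,C,H,C,H,H,C

step 0: bank4 10->10 [HIT]
step 1: bank4 10->10 [HIT]
step 2: bank1 6->6 [HIT]
step 3: bank2 None->4 [EMPTY]
step 4: bank2 4->2 [CONFLICT]
step 5: bank2 2->2 [HIT]
step 6: bank3 0->3 [CONFLICT]
step 7: bank3 3->3 [HIT]
step 8: bank1 6->6 [HIT]
step 9: bank3 3->7 [CONFLICT]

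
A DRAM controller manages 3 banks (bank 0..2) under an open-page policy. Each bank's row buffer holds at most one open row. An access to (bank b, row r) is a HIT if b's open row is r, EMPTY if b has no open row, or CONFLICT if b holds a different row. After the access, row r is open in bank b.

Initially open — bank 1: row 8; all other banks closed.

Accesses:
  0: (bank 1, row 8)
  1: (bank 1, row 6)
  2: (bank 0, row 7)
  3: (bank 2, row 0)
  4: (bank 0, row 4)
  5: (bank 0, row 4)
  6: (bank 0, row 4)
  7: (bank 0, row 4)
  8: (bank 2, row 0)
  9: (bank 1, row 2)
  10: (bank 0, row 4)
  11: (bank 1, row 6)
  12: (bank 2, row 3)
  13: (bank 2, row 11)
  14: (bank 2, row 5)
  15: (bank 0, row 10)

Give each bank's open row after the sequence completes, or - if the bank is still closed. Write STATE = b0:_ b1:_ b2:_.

STATE = b0:10 b1:6 b2:5

#0 (1,8) H  (was 8)
#1 (1,6) C  (was 8)
#2 (0,7) E
#3 (2,0) E
#4 (0,4) C  (was 7)
#5 (0,4) H  (was 4)
#6 (0,4) H  (was 4)
#7 (0,4) H  (was 4)
#8 (2,0) H  (was 0)
#9 (1,2) C  (was 6)
#10 (0,4) H  (was 4)
#11 (1,6) C  (was 2)
#12 (2,3) C  (was 0)
#13 (2,11) C  (was 3)
#14 (2,5) C  (was 11)
#15 (0,10) C  (was 4)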